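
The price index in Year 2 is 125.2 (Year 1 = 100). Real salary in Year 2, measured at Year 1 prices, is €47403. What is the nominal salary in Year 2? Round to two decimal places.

Nominal = Real × (Index/100) = 47403 × (125.2/100)
        = 47403 × 1.252 = 59348.5560

59348.56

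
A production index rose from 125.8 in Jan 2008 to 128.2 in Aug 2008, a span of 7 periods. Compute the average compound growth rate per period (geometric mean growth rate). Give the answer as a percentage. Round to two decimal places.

Growth factor = (128.2/125.8)^(1/7) = (1.019078)^(1/7) = 1.002703
Growth rate = 1.002703 − 1 = 0.002703 = 0.2703%

0.27%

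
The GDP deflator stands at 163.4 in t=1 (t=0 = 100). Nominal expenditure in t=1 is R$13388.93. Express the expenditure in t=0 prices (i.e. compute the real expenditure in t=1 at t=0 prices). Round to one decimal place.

8194.0

Real = Nominal ÷ (Index/100) = 13388.93 ÷ (163.4/100)
     = 13388.93 ÷ 1.634 = 8193.9596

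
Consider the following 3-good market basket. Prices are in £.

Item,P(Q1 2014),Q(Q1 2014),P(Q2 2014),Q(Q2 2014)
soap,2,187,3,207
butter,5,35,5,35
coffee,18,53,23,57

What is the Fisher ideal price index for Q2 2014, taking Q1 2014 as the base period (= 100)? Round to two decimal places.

130.27

Laspeyres component (base-period weights):
ΣP(Q2 2014)Q(Q1 2014) = 3×187 + 5×35 + 23×53 = 561 + 175 + 1219 = 1955
ΣP(Q1 2014)Q(Q1 2014) = 2×187 + 5×35 + 18×53 = 374 + 175 + 954 = 1503
L = 1955 / 1503 × 100 = 130.0732
Paasche component (current-period weights):
ΣP(Q2 2014)Q(Q2 2014) = 3×207 + 5×35 + 23×57 = 621 + 175 + 1311 = 2107
ΣP(Q1 2014)Q(Q2 2014) = 2×207 + 5×35 + 18×57 = 414 + 175 + 1026 = 1615
P = 2107 / 1615 × 100 = 130.4644
Fisher = √(L × P) = √(130.0732 × 130.4644) = 130.2686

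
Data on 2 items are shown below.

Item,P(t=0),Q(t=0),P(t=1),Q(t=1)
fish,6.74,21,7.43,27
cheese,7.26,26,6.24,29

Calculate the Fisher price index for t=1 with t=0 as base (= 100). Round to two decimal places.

96.78

Laspeyres component (base-period weights):
ΣP(t=1)Q(t=0) = 7.43×21 + 6.24×26 = 156.03 + 162.24 = 318.27
ΣP(t=0)Q(t=0) = 6.74×21 + 7.26×26 = 141.54 + 188.76 = 330.3
L = 318.27 / 330.3 × 100 = 96.3579
Paasche component (current-period weights):
ΣP(t=1)Q(t=1) = 7.43×27 + 6.24×29 = 200.61 + 180.96 = 381.57
ΣP(t=0)Q(t=1) = 6.74×27 + 7.26×29 = 181.98 + 210.54 = 392.52
P = 381.57 / 392.52 × 100 = 97.2103
Fisher = √(L × P) = √(96.3579 × 97.2103) = 96.7832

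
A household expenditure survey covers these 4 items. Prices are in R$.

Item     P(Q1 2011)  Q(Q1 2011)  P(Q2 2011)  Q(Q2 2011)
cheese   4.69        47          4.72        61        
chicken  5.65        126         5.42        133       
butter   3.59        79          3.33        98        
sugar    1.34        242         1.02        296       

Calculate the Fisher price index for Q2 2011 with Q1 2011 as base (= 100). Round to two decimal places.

91.75

Laspeyres component (base-period weights):
ΣP(Q2 2011)Q(Q1 2011) = 4.72×47 + 5.42×126 + 3.33×79 + 1.02×242 = 221.84 + 682.92 + 263.07 + 246.84 = 1414.67
ΣP(Q1 2011)Q(Q1 2011) = 4.69×47 + 5.65×126 + 3.59×79 + 1.34×242 = 220.43 + 711.9 + 283.61 + 324.28 = 1540.22
L = 1414.67 / 1540.22 × 100 = 91.8486
Paasche component (current-period weights):
ΣP(Q2 2011)Q(Q2 2011) = 4.72×61 + 5.42×133 + 3.33×98 + 1.02×296 = 287.92 + 720.86 + 326.34 + 301.92 = 1637.04
ΣP(Q1 2011)Q(Q2 2011) = 4.69×61 + 5.65×133 + 3.59×98 + 1.34×296 = 286.09 + 751.45 + 351.82 + 396.64 = 1786
P = 1637.04 / 1786 × 100 = 91.6596
Fisher = √(L × P) = √(91.8486 × 91.6596) = 91.7540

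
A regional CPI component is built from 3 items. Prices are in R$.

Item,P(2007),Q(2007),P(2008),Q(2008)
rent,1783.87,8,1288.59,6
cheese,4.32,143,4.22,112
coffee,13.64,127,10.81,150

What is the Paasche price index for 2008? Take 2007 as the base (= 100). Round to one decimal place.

74.3

Paasche price index uses current-period quantities as weights.
ΣP(2008)·Q(2008) = 1288.59×6 + 4.22×112 + 10.81×150 = 7731.54 + 472.64 + 1621.5 = 9825.68
ΣP(2007)·Q(2008) = 1783.87×6 + 4.32×112 + 13.64×150 = 10703.22 + 483.84 + 2046 = 13233.06
Index = 9825.68 / 13233.06 × 100 = 74.2510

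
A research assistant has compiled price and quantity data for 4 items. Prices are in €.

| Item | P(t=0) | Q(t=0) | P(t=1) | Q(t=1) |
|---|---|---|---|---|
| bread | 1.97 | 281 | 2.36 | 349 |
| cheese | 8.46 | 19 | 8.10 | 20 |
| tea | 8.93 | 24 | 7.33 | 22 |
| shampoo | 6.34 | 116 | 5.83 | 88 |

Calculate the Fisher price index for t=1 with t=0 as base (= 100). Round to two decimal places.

Laspeyres component (base-period weights):
ΣP(t=1)Q(t=0) = 2.36×281 + 8.10×19 + 7.33×24 + 5.83×116 = 663.16 + 153.9 + 175.92 + 676.28 = 1669.26
ΣP(t=0)Q(t=0) = 1.97×281 + 8.46×19 + 8.93×24 + 6.34×116 = 553.57 + 160.74 + 214.32 + 735.44 = 1664.07
L = 1669.26 / 1664.07 × 100 = 100.3119
Paasche component (current-period weights):
ΣP(t=1)Q(t=1) = 2.36×349 + 8.10×20 + 7.33×22 + 5.83×88 = 823.64 + 162 + 161.26 + 513.04 = 1659.94
ΣP(t=0)Q(t=1) = 1.97×349 + 8.46×20 + 8.93×22 + 6.34×88 = 687.53 + 169.2 + 196.46 + 557.92 = 1611.11
P = 1659.94 / 1611.11 × 100 = 103.0308
Fisher = √(L × P) = √(100.3119 × 103.0308) = 101.6623

101.66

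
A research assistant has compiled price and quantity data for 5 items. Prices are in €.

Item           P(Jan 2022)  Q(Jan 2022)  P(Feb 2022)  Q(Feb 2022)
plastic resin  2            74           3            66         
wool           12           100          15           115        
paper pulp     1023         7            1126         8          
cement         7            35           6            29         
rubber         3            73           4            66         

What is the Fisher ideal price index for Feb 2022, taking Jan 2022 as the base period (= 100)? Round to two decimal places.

Laspeyres component (base-period weights):
ΣP(Feb 2022)Q(Jan 2022) = 3×74 + 15×100 + 1126×7 + 6×35 + 4×73 = 222 + 1500 + 7882 + 210 + 292 = 10106
ΣP(Jan 2022)Q(Jan 2022) = 2×74 + 12×100 + 1023×7 + 7×35 + 3×73 = 148 + 1200 + 7161 + 245 + 219 = 8973
L = 10106 / 8973 × 100 = 112.6268
Paasche component (current-period weights):
ΣP(Feb 2022)Q(Feb 2022) = 3×66 + 15×115 + 1126×8 + 6×29 + 4×66 = 198 + 1725 + 9008 + 174 + 264 = 11369
ΣP(Jan 2022)Q(Feb 2022) = 2×66 + 12×115 + 1023×8 + 7×29 + 3×66 = 132 + 1380 + 8184 + 203 + 198 = 10097
P = 11369 / 10097 × 100 = 112.5978
Fisher = √(L × P) = √(112.6268 × 112.5978) = 112.6123

112.61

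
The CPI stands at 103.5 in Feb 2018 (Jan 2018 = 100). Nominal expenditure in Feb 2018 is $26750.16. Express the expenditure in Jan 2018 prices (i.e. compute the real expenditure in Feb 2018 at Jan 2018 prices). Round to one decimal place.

25845.6

Real = Nominal ÷ (Index/100) = 26750.16 ÷ (103.5/100)
     = 26750.16 ÷ 1.035 = 25845.5652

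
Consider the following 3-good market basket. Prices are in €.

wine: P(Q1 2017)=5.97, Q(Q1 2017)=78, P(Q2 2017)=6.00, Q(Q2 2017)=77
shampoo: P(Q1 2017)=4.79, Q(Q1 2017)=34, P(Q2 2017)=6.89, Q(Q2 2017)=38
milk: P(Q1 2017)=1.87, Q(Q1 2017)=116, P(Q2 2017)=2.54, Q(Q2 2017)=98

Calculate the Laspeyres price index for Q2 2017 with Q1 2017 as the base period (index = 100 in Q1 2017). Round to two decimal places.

Laspeyres price index uses base-period quantities as weights.
ΣP(Q2 2017)·Q(Q1 2017) = 6.00×78 + 6.89×34 + 2.54×116 = 468 + 234.26 + 294.64 = 996.9
ΣP(Q1 2017)·Q(Q1 2017) = 5.97×78 + 4.79×34 + 1.87×116 = 465.66 + 162.86 + 216.92 = 845.44
Index = 996.9 / 845.44 × 100 = 117.9149

117.91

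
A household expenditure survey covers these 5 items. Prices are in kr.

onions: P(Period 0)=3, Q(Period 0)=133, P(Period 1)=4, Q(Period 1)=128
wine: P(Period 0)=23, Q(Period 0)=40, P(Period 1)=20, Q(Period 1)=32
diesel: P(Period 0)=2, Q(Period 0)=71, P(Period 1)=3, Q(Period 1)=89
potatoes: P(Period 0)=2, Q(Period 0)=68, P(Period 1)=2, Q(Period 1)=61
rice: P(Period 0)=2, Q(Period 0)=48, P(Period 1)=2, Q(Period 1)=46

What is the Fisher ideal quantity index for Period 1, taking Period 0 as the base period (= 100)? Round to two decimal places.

Laspeyres component (base-period weights):
ΣP(Period 0)Q(Period 1) = 3×128 + 23×32 + 2×89 + 2×61 + 2×46 = 384 + 736 + 178 + 122 + 92 = 1512
ΣP(Period 0)Q(Period 0) = 3×133 + 23×40 + 2×71 + 2×68 + 2×48 = 399 + 920 + 142 + 136 + 96 = 1693
L = 1512 / 1693 × 100 = 89.3089
Paasche component (current-period weights):
ΣP(Period 1)Q(Period 1) = 4×128 + 20×32 + 3×89 + 2×61 + 2×46 = 512 + 640 + 267 + 122 + 92 = 1633
ΣP(Period 1)Q(Period 0) = 4×133 + 20×40 + 3×71 + 2×68 + 2×48 = 532 + 800 + 213 + 136 + 96 = 1777
P = 1633 / 1777 × 100 = 91.8965
Fisher = √(L × P) = √(89.3089 × 91.8965) = 90.5934

90.59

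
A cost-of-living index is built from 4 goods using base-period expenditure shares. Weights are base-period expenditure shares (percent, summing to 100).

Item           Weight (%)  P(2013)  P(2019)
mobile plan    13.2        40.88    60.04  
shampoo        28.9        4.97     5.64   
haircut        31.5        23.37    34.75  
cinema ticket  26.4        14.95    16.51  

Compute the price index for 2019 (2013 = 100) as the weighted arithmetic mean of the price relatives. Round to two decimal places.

mobile plan: 13.2 × (60.04/40.88) = 13.2 × 1.468689 = 19.3867
shampoo: 28.9 × (5.64/4.97) = 28.9 × 1.134809 = 32.7960
haircut: 31.5 × (34.75/23.37) = 31.5 × 1.486949 = 46.8389
cinema ticket: 26.4 × (16.51/14.95) = 26.4 × 1.104348 = 29.1548
Index = Σ wᵢ·(p₁ᵢ/p₀ᵢ) = 19.3867 + 32.7960 + 46.8389 + 29.1548 = 128.1763

128.18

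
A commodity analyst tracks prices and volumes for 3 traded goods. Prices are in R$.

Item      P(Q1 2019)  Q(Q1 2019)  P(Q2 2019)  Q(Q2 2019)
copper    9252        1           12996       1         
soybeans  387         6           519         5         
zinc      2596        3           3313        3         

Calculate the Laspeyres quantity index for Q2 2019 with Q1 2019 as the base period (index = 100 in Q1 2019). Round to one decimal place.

98.0

Laspeyres quantity index uses base-period prices as weights.
ΣP(Q1 2019)·Q(Q2 2019) = 9252×1 + 387×5 + 2596×3 = 9252 + 1935 + 7788 = 18975
ΣP(Q1 2019)·Q(Q1 2019) = 9252×1 + 387×6 + 2596×3 = 9252 + 2322 + 7788 = 19362
Index = 18975 / 19362 × 100 = 98.0012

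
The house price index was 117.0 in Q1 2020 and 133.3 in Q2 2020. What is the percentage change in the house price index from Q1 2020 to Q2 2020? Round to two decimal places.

13.93%

Change = (133.3 − 117.0) / 117.0 × 100
       = 16.3 / 117.0 × 100 = 13.9316%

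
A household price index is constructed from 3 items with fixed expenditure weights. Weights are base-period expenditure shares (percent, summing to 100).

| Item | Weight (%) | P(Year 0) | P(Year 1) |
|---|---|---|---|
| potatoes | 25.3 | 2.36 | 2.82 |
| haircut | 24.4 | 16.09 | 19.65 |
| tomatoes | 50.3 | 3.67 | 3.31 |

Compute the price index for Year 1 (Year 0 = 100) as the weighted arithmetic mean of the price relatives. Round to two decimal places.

105.40

potatoes: 25.3 × (2.82/2.36) = 25.3 × 1.194915 = 30.2314
haircut: 24.4 × (19.65/16.09) = 24.4 × 1.221255 = 29.7986
tomatoes: 50.3 × (3.31/3.67) = 50.3 × 0.901907 = 45.3659
Index = Σ wᵢ·(p₁ᵢ/p₀ᵢ) = 30.2314 + 29.7986 + 45.3659 = 105.3959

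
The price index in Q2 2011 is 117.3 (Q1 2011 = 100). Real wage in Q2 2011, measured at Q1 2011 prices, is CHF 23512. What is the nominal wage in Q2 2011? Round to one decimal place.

Nominal = Real × (Index/100) = 23512 × (117.3/100)
        = 23512 × 1.173 = 27579.5760

27579.6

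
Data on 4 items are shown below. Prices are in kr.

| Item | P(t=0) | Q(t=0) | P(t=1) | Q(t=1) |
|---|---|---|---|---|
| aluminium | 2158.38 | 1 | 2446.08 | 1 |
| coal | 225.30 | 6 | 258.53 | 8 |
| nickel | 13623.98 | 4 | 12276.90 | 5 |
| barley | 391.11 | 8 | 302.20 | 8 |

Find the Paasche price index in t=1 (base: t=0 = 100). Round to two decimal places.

Paasche price index uses current-period quantities as weights.
ΣP(t=1)·Q(t=1) = 2446.08×1 + 258.53×8 + 12276.90×5 + 302.20×8 = 2446.08 + 2068.24 + 61384.5 + 2417.6 = 68316.42
ΣP(t=0)·Q(t=1) = 2158.38×1 + 225.30×8 + 13623.98×5 + 391.11×8 = 2158.38 + 1802.4 + 68119.9 + 3128.88 = 75209.56
Index = 68316.42 / 75209.56 × 100 = 90.8348

90.83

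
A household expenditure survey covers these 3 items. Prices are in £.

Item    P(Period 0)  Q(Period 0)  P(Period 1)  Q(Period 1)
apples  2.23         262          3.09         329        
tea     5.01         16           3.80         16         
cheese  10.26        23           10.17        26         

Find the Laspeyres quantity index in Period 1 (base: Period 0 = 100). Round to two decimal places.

Laspeyres quantity index uses base-period prices as weights.
ΣP(Period 0)·Q(Period 1) = 2.23×329 + 5.01×16 + 10.26×26 = 733.67 + 80.16 + 266.76 = 1080.59
ΣP(Period 0)·Q(Period 0) = 2.23×262 + 5.01×16 + 10.26×23 = 584.26 + 80.16 + 235.98 = 900.4
Index = 1080.59 / 900.4 × 100 = 120.0122

120.01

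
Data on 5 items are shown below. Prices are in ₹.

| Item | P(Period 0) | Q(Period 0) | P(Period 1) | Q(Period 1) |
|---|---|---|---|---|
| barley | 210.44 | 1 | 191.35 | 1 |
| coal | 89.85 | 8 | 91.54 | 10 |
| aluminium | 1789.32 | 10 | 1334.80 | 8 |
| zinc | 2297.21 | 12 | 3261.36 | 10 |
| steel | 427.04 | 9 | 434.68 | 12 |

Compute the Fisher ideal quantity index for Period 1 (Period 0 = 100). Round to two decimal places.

Laspeyres component (base-period weights):
ΣP(Period 0)Q(Period 1) = 210.44×1 + 89.85×10 + 1789.32×8 + 2297.21×10 + 427.04×12 = 210.44 + 898.5 + 14314.56 + 22972.1 + 5124.48 = 43520.08
ΣP(Period 0)Q(Period 0) = 210.44×1 + 89.85×8 + 1789.32×10 + 2297.21×12 + 427.04×9 = 210.44 + 718.8 + 17893.2 + 27566.52 + 3843.36 = 50232.32
L = 43520.08 / 50232.32 × 100 = 86.6376
Paasche component (current-period weights):
ΣP(Period 1)Q(Period 1) = 191.35×1 + 91.54×10 + 1334.80×8 + 3261.36×10 + 434.68×12 = 191.35 + 915.4 + 10678.4 + 32613.6 + 5216.16 = 49614.91
ΣP(Period 1)Q(Period 0) = 191.35×1 + 91.54×8 + 1334.80×10 + 3261.36×12 + 434.68×9 = 191.35 + 732.32 + 13348 + 39136.32 + 3912.12 = 57320.11
P = 49614.91 / 57320.11 × 100 = 86.5576
Fisher = √(L × P) = √(86.6376 × 86.5576) = 86.5976

86.60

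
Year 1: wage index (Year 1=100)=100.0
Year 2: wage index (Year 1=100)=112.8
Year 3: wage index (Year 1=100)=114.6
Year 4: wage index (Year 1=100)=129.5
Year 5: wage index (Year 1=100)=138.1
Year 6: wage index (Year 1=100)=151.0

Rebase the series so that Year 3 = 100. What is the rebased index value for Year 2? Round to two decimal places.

Rebased(Year 2) = 112.8 / 114.6 × 100 = 98.4293

98.43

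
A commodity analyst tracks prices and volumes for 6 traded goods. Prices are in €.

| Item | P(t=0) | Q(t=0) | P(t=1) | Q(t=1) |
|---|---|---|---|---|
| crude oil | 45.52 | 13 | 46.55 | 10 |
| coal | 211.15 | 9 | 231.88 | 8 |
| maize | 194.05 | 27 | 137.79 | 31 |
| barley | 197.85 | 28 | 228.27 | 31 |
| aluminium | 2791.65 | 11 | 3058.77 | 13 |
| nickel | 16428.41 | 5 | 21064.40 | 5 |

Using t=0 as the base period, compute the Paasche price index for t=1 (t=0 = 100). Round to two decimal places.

Paasche price index uses current-period quantities as weights.
ΣP(t=1)·Q(t=1) = 46.55×10 + 231.88×8 + 137.79×31 + 228.27×31 + 3058.77×13 + 21064.40×5 = 465.5 + 1855.04 + 4271.49 + 7076.37 + 39764.01 + 105322 = 158754.41
ΣP(t=0)·Q(t=1) = 45.52×10 + 211.15×8 + 194.05×31 + 197.85×31 + 2791.65×13 + 16428.41×5 = 455.2 + 1689.2 + 6015.55 + 6133.35 + 36291.45 + 82142.05 = 132726.8
Index = 158754.41 / 132726.8 × 100 = 119.6099

119.61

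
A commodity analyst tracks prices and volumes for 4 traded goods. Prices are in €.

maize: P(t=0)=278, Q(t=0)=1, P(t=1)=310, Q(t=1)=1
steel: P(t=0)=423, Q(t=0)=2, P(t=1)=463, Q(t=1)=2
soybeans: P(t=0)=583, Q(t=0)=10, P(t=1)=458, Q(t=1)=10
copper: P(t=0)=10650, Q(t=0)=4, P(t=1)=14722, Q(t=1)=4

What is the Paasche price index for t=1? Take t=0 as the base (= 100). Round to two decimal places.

130.57

Paasche price index uses current-period quantities as weights.
ΣP(t=1)·Q(t=1) = 310×1 + 463×2 + 458×10 + 14722×4 = 310 + 926 + 4580 + 58888 = 64704
ΣP(t=0)·Q(t=1) = 278×1 + 423×2 + 583×10 + 10650×4 = 278 + 846 + 5830 + 42600 = 49554
Index = 64704 / 49554 × 100 = 130.5727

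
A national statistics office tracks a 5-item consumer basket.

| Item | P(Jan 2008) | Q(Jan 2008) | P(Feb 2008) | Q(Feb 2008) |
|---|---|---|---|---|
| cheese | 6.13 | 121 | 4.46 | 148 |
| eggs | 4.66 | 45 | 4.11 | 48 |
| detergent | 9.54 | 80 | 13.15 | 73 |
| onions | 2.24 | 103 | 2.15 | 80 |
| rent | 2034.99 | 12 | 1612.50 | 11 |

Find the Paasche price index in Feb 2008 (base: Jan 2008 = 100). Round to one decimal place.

Paasche price index uses current-period quantities as weights.
ΣP(Feb 2008)·Q(Feb 2008) = 4.46×148 + 4.11×48 + 13.15×73 + 2.15×80 + 1612.50×11 = 660.08 + 197.28 + 959.95 + 172 + 17737.5 = 19726.81
ΣP(Jan 2008)·Q(Feb 2008) = 6.13×148 + 4.66×48 + 9.54×73 + 2.24×80 + 2034.99×11 = 907.24 + 223.68 + 696.42 + 179.2 + 22384.89 = 24391.43
Index = 19726.81 / 24391.43 × 100 = 80.8760

80.9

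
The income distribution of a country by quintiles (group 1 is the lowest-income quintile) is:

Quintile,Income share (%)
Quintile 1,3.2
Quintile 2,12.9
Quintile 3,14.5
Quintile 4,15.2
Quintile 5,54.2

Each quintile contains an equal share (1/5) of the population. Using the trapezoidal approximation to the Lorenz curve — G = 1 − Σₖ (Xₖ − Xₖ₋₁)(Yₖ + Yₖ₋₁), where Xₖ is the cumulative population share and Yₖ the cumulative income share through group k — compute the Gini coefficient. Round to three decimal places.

0.417

Cumulative income shares Yₖ: 0.0320, 0.1610, 0.3060, 0.4580, 1.0000
Σ (Xₖ−Xₖ₋₁)(Yₖ+Yₖ₋₁) = (1/5)(0.0320+0.0000) + (1/5)(0.1610+0.0320) + (1/5)(0.3060+0.1610) + (1/5)(0.4580+0.3060) + (1/5)(1.0000+0.4580)
  = 0.0064 + 0.0386 + 0.0934 + 0.1528 + 0.2916 = 0.5828
G = 1 − 0.5828 = 0.4172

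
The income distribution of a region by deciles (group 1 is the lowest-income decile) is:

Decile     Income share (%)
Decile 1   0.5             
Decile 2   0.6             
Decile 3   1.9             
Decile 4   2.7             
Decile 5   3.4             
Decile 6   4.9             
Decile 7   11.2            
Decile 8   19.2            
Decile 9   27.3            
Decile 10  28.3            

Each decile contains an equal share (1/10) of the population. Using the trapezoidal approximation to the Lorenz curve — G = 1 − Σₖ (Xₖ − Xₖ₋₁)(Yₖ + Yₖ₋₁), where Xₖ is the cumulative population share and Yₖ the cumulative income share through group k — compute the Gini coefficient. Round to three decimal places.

0.551

Cumulative income shares Yₖ: 0.0050, 0.0110, 0.0300, 0.0570, 0.0910, 0.1400, 0.2520, 0.4440, 0.7170, 1.0000
Σ (Xₖ−Xₖ₋₁)(Yₖ+Yₖ₋₁) = (1/10)(0.0050+0.0000) + (1/10)(0.0110+0.0050) + (1/10)(0.0300+0.0110) + (1/10)(0.0570+0.0300) + (1/10)(0.0910+0.0570) + (1/10)(0.1400+0.0910) + (1/10)(0.2520+0.1400) + (1/10)(0.4440+0.2520) + (1/10)(0.7170+0.4440) + (1/10)(1.0000+0.7170)
  = 0.0005 + 0.0016 + 0.0041 + 0.0087 + 0.0148 + 0.0231 + 0.0392 + 0.0696 + 0.1161 + 0.1717 = 0.4494
G = 1 − 0.4494 = 0.5506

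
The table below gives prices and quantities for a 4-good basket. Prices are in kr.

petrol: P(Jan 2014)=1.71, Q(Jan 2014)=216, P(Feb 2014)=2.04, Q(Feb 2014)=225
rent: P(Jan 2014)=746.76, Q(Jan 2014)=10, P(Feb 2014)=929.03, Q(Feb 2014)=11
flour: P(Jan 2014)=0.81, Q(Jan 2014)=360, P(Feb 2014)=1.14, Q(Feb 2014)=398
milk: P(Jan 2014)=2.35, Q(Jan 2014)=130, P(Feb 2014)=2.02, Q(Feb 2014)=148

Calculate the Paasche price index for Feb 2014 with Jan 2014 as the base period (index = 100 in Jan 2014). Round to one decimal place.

Paasche price index uses current-period quantities as weights.
ΣP(Feb 2014)·Q(Feb 2014) = 2.04×225 + 929.03×11 + 1.14×398 + 2.02×148 = 459 + 10219.33 + 453.72 + 298.96 = 11431.01
ΣP(Jan 2014)·Q(Feb 2014) = 1.71×225 + 746.76×11 + 0.81×398 + 2.35×148 = 384.75 + 8214.36 + 322.38 + 347.8 = 9269.29
Index = 11431.01 / 9269.29 × 100 = 123.3213

123.3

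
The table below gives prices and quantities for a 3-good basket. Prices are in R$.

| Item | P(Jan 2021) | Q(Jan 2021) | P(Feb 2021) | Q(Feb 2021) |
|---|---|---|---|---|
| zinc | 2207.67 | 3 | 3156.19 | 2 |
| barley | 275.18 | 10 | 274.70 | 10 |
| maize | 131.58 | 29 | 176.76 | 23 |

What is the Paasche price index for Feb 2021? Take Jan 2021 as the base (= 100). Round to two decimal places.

Paasche price index uses current-period quantities as weights.
ΣP(Feb 2021)·Q(Feb 2021) = 3156.19×2 + 274.70×10 + 176.76×23 = 6312.38 + 2747 + 4065.48 = 13124.86
ΣP(Jan 2021)·Q(Feb 2021) = 2207.67×2 + 275.18×10 + 131.58×23 = 4415.34 + 2751.8 + 3026.34 = 10193.48
Index = 13124.86 / 10193.48 × 100 = 128.7574

128.76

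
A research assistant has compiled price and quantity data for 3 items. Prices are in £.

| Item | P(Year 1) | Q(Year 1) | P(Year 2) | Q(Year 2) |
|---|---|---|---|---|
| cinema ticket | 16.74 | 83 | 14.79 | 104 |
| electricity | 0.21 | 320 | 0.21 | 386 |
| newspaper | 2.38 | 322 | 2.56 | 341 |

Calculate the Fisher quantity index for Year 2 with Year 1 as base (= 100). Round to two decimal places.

118.04

Laspeyres component (base-period weights):
ΣP(Year 1)Q(Year 2) = 16.74×104 + 0.21×386 + 2.38×341 = 1740.96 + 81.06 + 811.58 = 2633.6
ΣP(Year 1)Q(Year 1) = 16.74×83 + 0.21×320 + 2.38×322 = 1389.42 + 67.2 + 766.36 = 2222.98
L = 2633.6 / 2222.98 × 100 = 118.4716
Paasche component (current-period weights):
ΣP(Year 2)Q(Year 2) = 14.79×104 + 0.21×386 + 2.56×341 = 1538.16 + 81.06 + 872.96 = 2492.18
ΣP(Year 2)Q(Year 1) = 14.79×83 + 0.21×320 + 2.56×322 = 1227.57 + 67.2 + 824.32 = 2119.09
P = 2492.18 / 2119.09 × 100 = 117.6061
Fisher = √(L × P) = √(118.4716 × 117.6061) = 118.0381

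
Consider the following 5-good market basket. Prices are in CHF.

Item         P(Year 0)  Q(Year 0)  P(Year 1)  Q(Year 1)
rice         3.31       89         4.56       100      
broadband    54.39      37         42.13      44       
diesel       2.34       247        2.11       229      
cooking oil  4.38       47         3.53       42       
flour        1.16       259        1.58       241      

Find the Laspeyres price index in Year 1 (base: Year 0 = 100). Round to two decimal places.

Laspeyres price index uses base-period quantities as weights.
ΣP(Year 1)·Q(Year 0) = 4.56×89 + 42.13×37 + 2.11×247 + 3.53×47 + 1.58×259 = 405.84 + 1558.81 + 521.17 + 165.91 + 409.22 = 3060.95
ΣP(Year 0)·Q(Year 0) = 3.31×89 + 54.39×37 + 2.34×247 + 4.38×47 + 1.16×259 = 294.59 + 2012.43 + 577.98 + 205.86 + 300.44 = 3391.3
Index = 3060.95 / 3391.3 × 100 = 90.2589

90.26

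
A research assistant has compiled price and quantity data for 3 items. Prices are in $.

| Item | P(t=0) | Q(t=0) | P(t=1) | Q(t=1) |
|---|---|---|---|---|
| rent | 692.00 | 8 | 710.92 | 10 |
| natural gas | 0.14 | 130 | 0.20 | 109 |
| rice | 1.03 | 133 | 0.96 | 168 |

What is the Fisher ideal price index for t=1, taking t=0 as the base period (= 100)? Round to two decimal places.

102.61

Laspeyres component (base-period weights):
ΣP(t=1)Q(t=0) = 710.92×8 + 0.20×130 + 0.96×133 = 5687.36 + 26 + 127.68 = 5841.04
ΣP(t=0)Q(t=0) = 692.00×8 + 0.14×130 + 1.03×133 = 5536 + 18.2 + 136.99 = 5691.19
L = 5841.04 / 5691.19 × 100 = 102.6330
Paasche component (current-period weights):
ΣP(t=1)Q(t=1) = 710.92×10 + 0.20×109 + 0.96×168 = 7109.2 + 21.8 + 161.28 = 7292.28
ΣP(t=0)Q(t=1) = 692.00×10 + 0.14×109 + 1.03×168 = 6920 + 15.26 + 173.04 = 7108.3
P = 7292.28 / 7108.3 × 100 = 102.5882
Fisher = √(L × P) = √(102.6330 × 102.5882) = 102.6106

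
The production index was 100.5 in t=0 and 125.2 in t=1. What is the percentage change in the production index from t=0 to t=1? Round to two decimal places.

24.58%

Change = (125.2 − 100.5) / 100.5 × 100
       = 24.7 / 100.5 × 100 = 24.5771%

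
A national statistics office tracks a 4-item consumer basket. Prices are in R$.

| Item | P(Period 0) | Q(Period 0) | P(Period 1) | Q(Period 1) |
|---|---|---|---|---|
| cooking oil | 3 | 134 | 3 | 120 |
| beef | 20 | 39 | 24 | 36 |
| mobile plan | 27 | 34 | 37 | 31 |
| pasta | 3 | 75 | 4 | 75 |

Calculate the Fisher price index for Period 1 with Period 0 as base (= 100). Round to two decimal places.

124.63

Laspeyres component (base-period weights):
ΣP(Period 1)Q(Period 0) = 3×134 + 24×39 + 37×34 + 4×75 = 402 + 936 + 1258 + 300 = 2896
ΣP(Period 0)Q(Period 0) = 3×134 + 20×39 + 27×34 + 3×75 = 402 + 780 + 918 + 225 = 2325
L = 2896 / 2325 × 100 = 124.5591
Paasche component (current-period weights):
ΣP(Period 1)Q(Period 1) = 3×120 + 24×36 + 37×31 + 4×75 = 360 + 864 + 1147 + 300 = 2671
ΣP(Period 0)Q(Period 1) = 3×120 + 20×36 + 27×31 + 3×75 = 360 + 720 + 837 + 225 = 2142
P = 2671 / 2142 × 100 = 124.6965
Fisher = √(L × P) = √(124.5591 × 124.6965) = 124.6278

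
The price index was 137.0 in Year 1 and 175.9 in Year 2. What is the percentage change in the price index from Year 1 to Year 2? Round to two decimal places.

28.39%

Change = (175.9 − 137.0) / 137.0 × 100
       = 38.9 / 137.0 × 100 = 28.3942%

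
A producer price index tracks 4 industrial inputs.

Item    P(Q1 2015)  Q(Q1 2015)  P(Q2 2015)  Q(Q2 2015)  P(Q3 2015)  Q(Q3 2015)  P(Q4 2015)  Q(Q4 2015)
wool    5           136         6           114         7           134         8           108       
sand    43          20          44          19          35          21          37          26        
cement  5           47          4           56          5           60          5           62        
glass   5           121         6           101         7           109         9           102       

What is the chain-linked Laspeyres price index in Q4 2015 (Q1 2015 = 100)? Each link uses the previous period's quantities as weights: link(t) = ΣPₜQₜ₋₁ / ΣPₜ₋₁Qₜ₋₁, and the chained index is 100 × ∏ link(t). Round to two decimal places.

130.79

Link Q1 2015→Q2 2015:
ΣP(Q2 2015)Q(Q1 2015) = 6×136 + 44×20 + 4×47 + 6×121 = 816 + 880 + 188 + 726 = 2610
ΣP(Q1 2015)Q(Q1 2015) = 5×136 + 43×20 + 5×47 + 5×121 = 680 + 860 + 235 + 605 = 2380
link = 2610/2380 = 1.096639
Link Q2 2015→Q3 2015:
ΣP(Q3 2015)Q(Q2 2015) = 7×114 + 35×19 + 5×56 + 7×101 = 798 + 665 + 280 + 707 = 2450
ΣP(Q2 2015)Q(Q2 2015) = 6×114 + 44×19 + 4×56 + 6×101 = 684 + 836 + 224 + 606 = 2350
link = 2450/2350 = 1.042553
Link Q3 2015→Q4 2015:
ΣP(Q4 2015)Q(Q3 2015) = 8×134 + 37×21 + 5×60 + 9×109 = 1072 + 777 + 300 + 981 = 3130
ΣP(Q3 2015)Q(Q3 2015) = 7×134 + 35×21 + 5×60 + 7×109 = 938 + 735 + 300 + 763 = 2736
link = 3130/2736 = 1.144006
Chained index = 100 × 1.096639 × 1.042553 × 1.144006 = 130.7947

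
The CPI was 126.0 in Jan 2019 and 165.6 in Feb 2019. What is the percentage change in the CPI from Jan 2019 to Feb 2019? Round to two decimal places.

31.43%

Change = (165.6 − 126.0) / 126.0 × 100
       = 39.6 / 126.0 × 100 = 31.4286%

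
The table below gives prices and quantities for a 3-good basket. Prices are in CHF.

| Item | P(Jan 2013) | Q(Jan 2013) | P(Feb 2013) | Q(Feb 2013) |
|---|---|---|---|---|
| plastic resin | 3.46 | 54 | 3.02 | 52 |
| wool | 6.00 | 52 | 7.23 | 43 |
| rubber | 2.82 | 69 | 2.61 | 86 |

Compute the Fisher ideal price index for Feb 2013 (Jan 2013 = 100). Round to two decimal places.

Laspeyres component (base-period weights):
ΣP(Feb 2013)Q(Jan 2013) = 3.02×54 + 7.23×52 + 2.61×69 = 163.08 + 375.96 + 180.09 = 719.13
ΣP(Jan 2013)Q(Jan 2013) = 3.46×54 + 6.00×52 + 2.82×69 = 186.84 + 312 + 194.58 = 693.42
L = 719.13 / 693.42 × 100 = 103.7077
Paasche component (current-period weights):
ΣP(Feb 2013)Q(Feb 2013) = 3.02×52 + 7.23×43 + 2.61×86 = 157.04 + 310.89 + 224.46 = 692.39
ΣP(Jan 2013)Q(Feb 2013) = 3.46×52 + 6.00×43 + 2.82×86 = 179.92 + 258 + 242.52 = 680.44
P = 692.39 / 680.44 × 100 = 101.7562
Fisher = √(L × P) = √(103.7077 × 101.7562) = 102.7273

102.73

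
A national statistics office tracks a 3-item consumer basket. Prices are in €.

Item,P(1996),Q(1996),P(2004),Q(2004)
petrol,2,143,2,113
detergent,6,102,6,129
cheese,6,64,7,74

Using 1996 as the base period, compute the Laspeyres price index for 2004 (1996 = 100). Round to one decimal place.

105.0

Laspeyres price index uses base-period quantities as weights.
ΣP(2004)·Q(1996) = 2×143 + 6×102 + 7×64 = 286 + 612 + 448 = 1346
ΣP(1996)·Q(1996) = 2×143 + 6×102 + 6×64 = 286 + 612 + 384 = 1282
Index = 1346 / 1282 × 100 = 104.9922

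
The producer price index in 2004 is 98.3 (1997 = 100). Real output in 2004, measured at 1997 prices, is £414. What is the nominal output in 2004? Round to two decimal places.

Nominal = Real × (Index/100) = 414 × (98.3/100)
        = 414 × 0.983 = 406.9620

406.96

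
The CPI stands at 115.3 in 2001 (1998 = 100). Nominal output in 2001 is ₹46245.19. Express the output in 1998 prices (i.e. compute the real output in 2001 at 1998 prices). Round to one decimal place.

40108.6

Real = Nominal ÷ (Index/100) = 46245.19 ÷ (115.3/100)
     = 46245.19 ÷ 1.153 = 40108.5776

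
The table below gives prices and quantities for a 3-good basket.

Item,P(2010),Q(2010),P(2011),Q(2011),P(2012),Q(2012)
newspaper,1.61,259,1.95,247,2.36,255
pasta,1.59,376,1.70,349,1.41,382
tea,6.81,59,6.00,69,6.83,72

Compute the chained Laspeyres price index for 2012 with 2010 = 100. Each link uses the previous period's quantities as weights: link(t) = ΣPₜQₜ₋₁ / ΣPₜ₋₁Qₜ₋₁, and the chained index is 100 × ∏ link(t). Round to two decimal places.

109.83

Link 2010→2011:
ΣP(2011)Q(2010) = 1.95×259 + 1.70×376 + 6.00×59 = 505.05 + 639.2 + 354 = 1498.25
ΣP(2010)Q(2010) = 1.61×259 + 1.59×376 + 6.81×59 = 416.99 + 597.84 + 401.79 = 1416.62
link = 1498.25/1416.62 = 1.057623
Link 2011→2012:
ΣP(2012)Q(2011) = 2.36×247 + 1.41×349 + 6.83×69 = 582.92 + 492.09 + 471.27 = 1546.28
ΣP(2011)Q(2011) = 1.95×247 + 1.70×349 + 6.00×69 = 481.65 + 593.3 + 414 = 1488.95
link = 1546.28/1488.95 = 1.038504
Chained index = 100 × 1.057623 × 1.038504 = 109.8345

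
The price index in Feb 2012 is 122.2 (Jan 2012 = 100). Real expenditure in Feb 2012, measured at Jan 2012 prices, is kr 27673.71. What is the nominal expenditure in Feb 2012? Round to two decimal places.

Nominal = Real × (Index/100) = 27673.71 × (122.2/100)
        = 27673.71 × 1.222 = 33817.2736

33817.27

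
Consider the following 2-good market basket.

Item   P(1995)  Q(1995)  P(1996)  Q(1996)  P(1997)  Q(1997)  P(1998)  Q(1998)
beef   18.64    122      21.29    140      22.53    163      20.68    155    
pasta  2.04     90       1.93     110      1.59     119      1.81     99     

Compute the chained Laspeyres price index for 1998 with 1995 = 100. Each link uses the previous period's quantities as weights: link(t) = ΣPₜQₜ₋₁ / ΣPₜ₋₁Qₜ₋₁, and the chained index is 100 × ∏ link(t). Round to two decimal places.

109.18

Link 1995→1996:
ΣP(1996)Q(1995) = 21.29×122 + 1.93×90 = 2597.38 + 173.7 = 2771.08
ΣP(1995)Q(1995) = 18.64×122 + 2.04×90 = 2274.08 + 183.6 = 2457.68
link = 2771.08/2457.68 = 1.127519
Link 1996→1997:
ΣP(1997)Q(1996) = 22.53×140 + 1.59×110 = 3154.2 + 174.9 = 3329.1
ΣP(1996)Q(1996) = 21.29×140 + 1.93×110 = 2980.6 + 212.3 = 3192.9
link = 3329.1/3192.9 = 1.042657
Link 1997→1998:
ΣP(1998)Q(1997) = 20.68×163 + 1.81×119 = 3370.84 + 215.39 = 3586.23
ΣP(1997)Q(1997) = 22.53×163 + 1.59×119 = 3672.39 + 189.21 = 3861.6
link = 3586.23/3861.6 = 0.928690
Chained index = 100 × 1.127519 × 1.042657 × 0.928690 = 109.1782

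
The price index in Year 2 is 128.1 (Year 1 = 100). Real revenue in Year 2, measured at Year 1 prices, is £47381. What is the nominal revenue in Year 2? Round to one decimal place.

Nominal = Real × (Index/100) = 47381 × (128.1/100)
        = 47381 × 1.281 = 60695.0610

60695.1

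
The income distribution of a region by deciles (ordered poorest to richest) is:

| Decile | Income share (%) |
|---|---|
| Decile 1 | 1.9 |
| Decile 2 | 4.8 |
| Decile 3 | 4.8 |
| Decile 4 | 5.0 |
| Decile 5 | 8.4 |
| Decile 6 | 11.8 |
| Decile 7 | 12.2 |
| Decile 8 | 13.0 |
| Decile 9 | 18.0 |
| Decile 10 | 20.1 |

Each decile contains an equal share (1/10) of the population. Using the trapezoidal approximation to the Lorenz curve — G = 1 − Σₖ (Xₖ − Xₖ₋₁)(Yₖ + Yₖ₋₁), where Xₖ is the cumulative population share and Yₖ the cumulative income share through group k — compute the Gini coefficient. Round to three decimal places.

Cumulative income shares Yₖ: 0.0190, 0.0670, 0.1150, 0.1650, 0.2490, 0.3670, 0.4890, 0.6190, 0.7990, 1.0000
Σ (Xₖ−Xₖ₋₁)(Yₖ+Yₖ₋₁) = (1/10)(0.0190+0.0000) + (1/10)(0.0670+0.0190) + (1/10)(0.1150+0.0670) + (1/10)(0.1650+0.1150) + (1/10)(0.2490+0.1650) + (1/10)(0.3670+0.2490) + (1/10)(0.4890+0.3670) + (1/10)(0.6190+0.4890) + (1/10)(0.7990+0.6190) + (1/10)(1.0000+0.7990)
  = 0.0019 + 0.0086 + 0.0182 + 0.0280 + 0.0414 + 0.0616 + 0.0856 + 0.1108 + 0.1418 + 0.1799 = 0.6778
G = 1 − 0.6778 = 0.3222

0.322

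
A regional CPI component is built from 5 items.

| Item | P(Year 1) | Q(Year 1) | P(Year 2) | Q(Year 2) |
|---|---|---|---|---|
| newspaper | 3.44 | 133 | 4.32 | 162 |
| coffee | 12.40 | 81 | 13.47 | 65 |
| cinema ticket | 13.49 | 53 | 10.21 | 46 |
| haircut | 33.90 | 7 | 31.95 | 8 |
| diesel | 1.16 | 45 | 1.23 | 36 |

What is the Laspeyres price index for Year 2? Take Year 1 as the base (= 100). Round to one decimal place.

Laspeyres price index uses base-period quantities as weights.
ΣP(Year 2)·Q(Year 1) = 4.32×133 + 13.47×81 + 10.21×53 + 31.95×7 + 1.23×45 = 574.56 + 1091.07 + 541.13 + 223.65 + 55.35 = 2485.76
ΣP(Year 1)·Q(Year 1) = 3.44×133 + 12.40×81 + 13.49×53 + 33.90×7 + 1.16×45 = 457.52 + 1004.4 + 714.97 + 237.3 + 52.2 = 2466.39
Index = 2485.76 / 2466.39 × 100 = 100.7854

100.8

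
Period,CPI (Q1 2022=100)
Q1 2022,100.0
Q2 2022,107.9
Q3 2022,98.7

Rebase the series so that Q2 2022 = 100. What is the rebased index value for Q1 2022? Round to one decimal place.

92.7

Rebased(Q1 2022) = 100.0 / 107.9 × 100 = 92.6784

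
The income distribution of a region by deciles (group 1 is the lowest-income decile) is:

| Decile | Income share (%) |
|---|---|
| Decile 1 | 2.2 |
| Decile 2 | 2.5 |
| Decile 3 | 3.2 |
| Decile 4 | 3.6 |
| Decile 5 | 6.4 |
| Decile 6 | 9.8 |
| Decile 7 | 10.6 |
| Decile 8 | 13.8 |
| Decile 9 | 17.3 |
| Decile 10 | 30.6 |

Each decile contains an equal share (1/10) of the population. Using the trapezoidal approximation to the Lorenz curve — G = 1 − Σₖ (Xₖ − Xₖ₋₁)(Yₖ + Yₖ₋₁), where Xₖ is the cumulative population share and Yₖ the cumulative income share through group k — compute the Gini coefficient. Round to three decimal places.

Cumulative income shares Yₖ: 0.0220, 0.0470, 0.0790, 0.1150, 0.1790, 0.2770, 0.3830, 0.5210, 0.6940, 1.0000
Σ (Xₖ−Xₖ₋₁)(Yₖ+Yₖ₋₁) = (1/10)(0.0220+0.0000) + (1/10)(0.0470+0.0220) + (1/10)(0.0790+0.0470) + (1/10)(0.1150+0.0790) + (1/10)(0.1790+0.1150) + (1/10)(0.2770+0.1790) + (1/10)(0.3830+0.2770) + (1/10)(0.5210+0.3830) + (1/10)(0.6940+0.5210) + (1/10)(1.0000+0.6940)
  = 0.0022 + 0.0069 + 0.0126 + 0.0194 + 0.0294 + 0.0456 + 0.0660 + 0.0904 + 0.1215 + 0.1694 = 0.5634
G = 1 − 0.5634 = 0.4366

0.437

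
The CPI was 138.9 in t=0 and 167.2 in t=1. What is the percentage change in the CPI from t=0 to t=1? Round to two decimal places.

20.37%

Change = (167.2 − 138.9) / 138.9 × 100
       = 28.3 / 138.9 × 100 = 20.3744%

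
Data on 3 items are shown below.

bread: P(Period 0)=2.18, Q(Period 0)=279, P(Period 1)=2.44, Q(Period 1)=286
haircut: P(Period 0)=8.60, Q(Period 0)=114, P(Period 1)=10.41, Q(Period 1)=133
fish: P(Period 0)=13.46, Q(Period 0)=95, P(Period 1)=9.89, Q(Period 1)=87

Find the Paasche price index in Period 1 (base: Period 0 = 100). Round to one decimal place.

100.2

Paasche price index uses current-period quantities as weights.
ΣP(Period 1)·Q(Period 1) = 2.44×286 + 10.41×133 + 9.89×87 = 697.84 + 1384.53 + 860.43 = 2942.8
ΣP(Period 0)·Q(Period 1) = 2.18×286 + 8.60×133 + 13.46×87 = 623.48 + 1143.8 + 1171.02 = 2938.3
Index = 2942.8 / 2938.3 × 100 = 100.1531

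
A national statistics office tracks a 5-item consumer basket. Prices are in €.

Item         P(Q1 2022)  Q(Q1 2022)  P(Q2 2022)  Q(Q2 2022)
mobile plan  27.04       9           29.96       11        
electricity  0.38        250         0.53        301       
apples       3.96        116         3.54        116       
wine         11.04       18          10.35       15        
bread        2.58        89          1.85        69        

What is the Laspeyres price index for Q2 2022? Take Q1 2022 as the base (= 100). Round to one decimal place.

94.9

Laspeyres price index uses base-period quantities as weights.
ΣP(Q2 2022)·Q(Q1 2022) = 29.96×9 + 0.53×250 + 3.54×116 + 10.35×18 + 1.85×89 = 269.64 + 132.5 + 410.64 + 186.3 + 164.65 = 1163.73
ΣP(Q1 2022)·Q(Q1 2022) = 27.04×9 + 0.38×250 + 3.96×116 + 11.04×18 + 2.58×89 = 243.36 + 95 + 459.36 + 198.72 + 229.62 = 1226.06
Index = 1163.73 / 1226.06 × 100 = 94.9162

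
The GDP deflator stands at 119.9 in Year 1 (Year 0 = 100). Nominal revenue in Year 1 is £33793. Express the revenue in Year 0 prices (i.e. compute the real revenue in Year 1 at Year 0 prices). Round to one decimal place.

28184.3

Real = Nominal ÷ (Index/100) = 33793 ÷ (119.9/100)
     = 33793 ÷ 1.199 = 28184.3203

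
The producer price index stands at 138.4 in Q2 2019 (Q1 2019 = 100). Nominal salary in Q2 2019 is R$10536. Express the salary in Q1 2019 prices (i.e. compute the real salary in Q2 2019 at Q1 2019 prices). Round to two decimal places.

Real = Nominal ÷ (Index/100) = 10536 ÷ (138.4/100)
     = 10536 ÷ 1.384 = 7612.7168

7612.72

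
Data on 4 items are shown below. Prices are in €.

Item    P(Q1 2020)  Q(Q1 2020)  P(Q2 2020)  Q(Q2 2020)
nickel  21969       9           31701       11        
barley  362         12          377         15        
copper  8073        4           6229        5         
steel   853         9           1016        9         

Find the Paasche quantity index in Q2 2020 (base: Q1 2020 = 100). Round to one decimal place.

121.8

Paasche quantity index uses current-period prices as weights.
ΣP(Q2 2020)·Q(Q2 2020) = 31701×11 + 377×15 + 6229×5 + 1016×9 = 348711 + 5655 + 31145 + 9144 = 394655
ΣP(Q2 2020)·Q(Q1 2020) = 31701×9 + 377×12 + 6229×4 + 1016×9 = 285309 + 4524 + 24916 + 9144 = 323893
Index = 394655 / 323893 × 100 = 121.8473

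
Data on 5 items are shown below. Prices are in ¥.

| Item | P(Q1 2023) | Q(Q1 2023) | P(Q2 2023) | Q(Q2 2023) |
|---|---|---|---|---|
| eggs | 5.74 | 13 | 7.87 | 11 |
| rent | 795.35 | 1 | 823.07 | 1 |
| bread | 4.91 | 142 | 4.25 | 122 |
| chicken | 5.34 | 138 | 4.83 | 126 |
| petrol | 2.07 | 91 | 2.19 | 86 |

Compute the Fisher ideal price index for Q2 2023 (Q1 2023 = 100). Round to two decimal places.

96.23

Laspeyres component (base-period weights):
ΣP(Q2 2023)Q(Q1 2023) = 7.87×13 + 823.07×1 + 4.25×142 + 4.83×138 + 2.19×91 = 102.31 + 823.07 + 603.5 + 666.54 + 199.29 = 2394.71
ΣP(Q1 2023)Q(Q1 2023) = 5.74×13 + 795.35×1 + 4.91×142 + 5.34×138 + 2.07×91 = 74.62 + 795.35 + 697.22 + 736.92 + 188.37 = 2492.48
L = 2394.71 / 2492.48 × 100 = 96.0774
Paasche component (current-period weights):
ΣP(Q2 2023)Q(Q2 2023) = 7.87×11 + 823.07×1 + 4.25×122 + 4.83×126 + 2.19×86 = 86.57 + 823.07 + 518.5 + 608.58 + 188.34 = 2225.06
ΣP(Q1 2023)Q(Q2 2023) = 5.74×11 + 795.35×1 + 4.91×122 + 5.34×126 + 2.07×86 = 63.14 + 795.35 + 599.02 + 672.84 + 178.02 = 2308.37
P = 2225.06 / 2308.37 × 100 = 96.3910
Fisher = √(L × P) = √(96.0774 × 96.3910) = 96.2341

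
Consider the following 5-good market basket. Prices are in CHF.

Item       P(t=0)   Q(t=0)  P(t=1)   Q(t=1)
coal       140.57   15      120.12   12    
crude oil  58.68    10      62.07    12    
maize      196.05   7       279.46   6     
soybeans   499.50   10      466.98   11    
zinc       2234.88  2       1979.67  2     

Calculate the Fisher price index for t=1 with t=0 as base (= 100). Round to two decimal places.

95.95

Laspeyres component (base-period weights):
ΣP(t=1)Q(t=0) = 120.12×15 + 62.07×10 + 279.46×7 + 466.98×10 + 1979.67×2 = 1801.8 + 620.7 + 1956.22 + 4669.8 + 3959.34 = 13007.86
ΣP(t=0)Q(t=0) = 140.57×15 + 58.68×10 + 196.05×7 + 499.50×10 + 2234.88×2 = 2108.55 + 586.8 + 1372.35 + 4995 + 4469.76 = 13532.46
L = 13007.86 / 13532.46 × 100 = 96.1234
Paasche component (current-period weights):
ΣP(t=1)Q(t=1) = 120.12×12 + 62.07×12 + 279.46×6 + 466.98×11 + 1979.67×2 = 1441.44 + 744.84 + 1676.76 + 5136.78 + 3959.34 = 12959.16
ΣP(t=0)Q(t=1) = 140.57×12 + 58.68×12 + 196.05×6 + 499.50×11 + 2234.88×2 = 1686.84 + 704.16 + 1176.3 + 5494.5 + 4469.76 = 13531.56
P = 12959.16 / 13531.56 × 100 = 95.7699
Fisher = √(L × P) = √(96.1234 × 95.7699) = 95.9465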